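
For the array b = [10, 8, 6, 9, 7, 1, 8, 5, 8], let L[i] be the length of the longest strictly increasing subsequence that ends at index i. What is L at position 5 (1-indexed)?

2

dp[i] = 1 + max{dp[j] : j<i, b[j]<b[i]} (or 1 if no such j):
i:      1  2  3  4  5  6  7  8  9
b[i]:  10  8  6  9  7  1  8  5  8
dp:     1  1  1  2  2  1  3  2  3
At index 5 the value is 2.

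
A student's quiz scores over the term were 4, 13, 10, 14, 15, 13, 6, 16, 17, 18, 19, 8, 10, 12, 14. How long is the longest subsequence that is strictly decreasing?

3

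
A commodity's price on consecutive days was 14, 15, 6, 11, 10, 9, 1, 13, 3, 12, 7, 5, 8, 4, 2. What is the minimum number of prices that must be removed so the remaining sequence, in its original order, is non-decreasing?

11

Fewest deletions = n − (longest non-decreasing subsequence).
Patience tails:
14 → extends → [14]
15 → extends → [14, 15]
6 → replaces 14 → [6, 15]
11 → replaces 15 → [6, 11]
10 → replaces 11 → [6, 10]
9 → replaces 10 → [6, 9]
1 → replaces 6 → [1, 9]
13 → extends → [1, 9, 13]
3 → replaces 9 → [1, 3, 13]
12 → replaces 13 → [1, 3, 12]
7 → replaces 12 → [1, 3, 7]
5 → replaces 7 → [1, 3, 5]
8 → extends → [1, 3, 5, 8]
4 → replaces 5 → [1, 3, 4, 8]
2 → replaces 3 → [1, 2, 4, 8]
Longest non-decreasing subsequence has length 4, so deletions = 15 − 4 = 11.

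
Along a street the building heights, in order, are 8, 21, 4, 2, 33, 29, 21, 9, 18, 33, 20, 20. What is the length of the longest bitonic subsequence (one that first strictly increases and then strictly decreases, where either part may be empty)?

6

inc[i] = longest strictly increasing subsequence ending at i; dec[i] = longest strictly decreasing subsequence starting at i:
i:      1  2  3  4  5  6  7  8  9 10 11 12
a[i]:   8 21  4  2 33 29 21  9 18 33 20 20
inc:    1  2  1  1  3  3  2  2  3  4  4  4
dec:    3  3  2  1  4  3  2  1  1  2  1  1
Best peak at i=5 (value 33): inc=3, dec=4, length 3+4−1 = 6.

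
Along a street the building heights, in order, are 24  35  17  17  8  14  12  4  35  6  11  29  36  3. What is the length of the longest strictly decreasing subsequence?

6

Let dp[i] be the longest strictly decreasing subsequence ending at i:
i:      1  2  3  4  5  6  7  8  9 10 11 12 13 14
a[i]:  24 35 17 17  8 14 12  4 35  6 11 29 36  3
dp:     1  1  2  2  3  3  4  5  1  5  5  2  1  6
Maximum is 6.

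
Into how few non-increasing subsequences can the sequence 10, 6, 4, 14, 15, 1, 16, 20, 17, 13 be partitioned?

5

Place each on the leftmost legal pile:
10 → new pile 1 (tops now [10])
6 → pile 1 (tops now [6])
4 → pile 1 (tops now [4])
14 → new pile 2 (tops now [4, 14])
15 → new pile 3 (tops now [4, 14, 15])
1 → pile 1 (tops now [1, 14, 15])
16 → new pile 4 (tops now [1, 14, 15, 16])
20 → new pile 5 (tops now [1, 14, 15, 16, 20])
17 → pile 5 (tops now [1, 14, 15, 16, 17])
13 → pile 2 (tops now [1, 13, 15, 16, 17])
Five piles.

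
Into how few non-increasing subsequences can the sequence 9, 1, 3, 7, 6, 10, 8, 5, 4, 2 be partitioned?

Place each on the leftmost legal pile:
9 → new pile 1 (tops now [9])
1 → pile 1 (tops now [1])
3 → new pile 2 (tops now [1, 3])
7 → new pile 3 (tops now [1, 3, 7])
6 → pile 3 (tops now [1, 3, 6])
10 → new pile 4 (tops now [1, 3, 6, 10])
8 → pile 4 (tops now [1, 3, 6, 8])
5 → pile 3 (tops now [1, 3, 5, 8])
4 → pile 3 (tops now [1, 3, 4, 8])
2 → pile 2 (tops now [1, 2, 4, 8])
Four piles.

4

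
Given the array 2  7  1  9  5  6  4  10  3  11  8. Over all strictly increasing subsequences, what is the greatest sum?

39

Let S[i] be the best sum of a strictly increasing subsequence ending at i:
i:      1  2  3  4  5  6  7  8  9 10 11
a[i]:   2  7  1  9  5  6  4 10  3 11  8
S:      2  9  1 18  7 13  6 28  5 39 21
Maximum is 39 (e.g. 2 + 7 + 9 + 10 + 11).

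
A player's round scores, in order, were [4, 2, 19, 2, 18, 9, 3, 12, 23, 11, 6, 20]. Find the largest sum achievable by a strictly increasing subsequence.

48

Let S[i] be the best sum of a strictly increasing subsequence ending at i:
i:      1  2  3  4  5  6  7  8  9 10 11 12
a[i]:   4  2 19  2 18  9  3 12 23 11  6 20
S:      4  2 23  2 22 13  5 25 48 24 11 45
Maximum is 48 (e.g. 4 + 9 + 12 + 23).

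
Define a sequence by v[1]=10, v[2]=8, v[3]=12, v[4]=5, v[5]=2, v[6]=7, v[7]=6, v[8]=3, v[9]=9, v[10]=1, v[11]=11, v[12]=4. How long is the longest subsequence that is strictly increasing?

Track the smallest tail for each achievable length (strict):
10 → extends → [10]
8 → replaces 10 → [8]
12 → extends → [8, 12]
5 → replaces 8 → [5, 12]
2 → replaces 5 → [2, 12]
7 → replaces 12 → [2, 7]
6 → replaces 7 → [2, 6]
3 → replaces 6 → [2, 3]
9 → extends → [2, 3, 9]
1 → replaces 2 → [1, 3, 9]
11 → extends → [1, 3, 9, 11]
4 → replaces 9 → [1, 3, 4, 11]
Four tails, so the longest strictly increasing subsequence has length 4 (e.g. 5, 7, 9, 11).

4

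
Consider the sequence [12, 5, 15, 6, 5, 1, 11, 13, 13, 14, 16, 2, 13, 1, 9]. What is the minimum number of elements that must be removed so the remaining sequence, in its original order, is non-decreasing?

Fewest deletions = n − (longest non-decreasing subsequence).
Patience tails:
12 → extends → [12]
5 → replaces 12 → [5]
15 → extends → [5, 15]
6 → replaces 15 → [5, 6]
5 → replaces 6 → [5, 5]
1 → replaces 5 → [1, 5]
11 → extends → [1, 5, 11]
13 → extends → [1, 5, 11, 13]
13 → extends → [1, 5, 11, 13, 13]
14 → extends → [1, 5, 11, 13, 13, 14]
16 → extends → [1, 5, 11, 13, 13, 14, 16]
2 → replaces 5 → [1, 2, 11, 13, 13, 14, 16]
13 → replaces 14 → [1, 2, 11, 13, 13, 13, 16]
1 → replaces 2 → [1, 1, 11, 13, 13, 13, 16]
9 → replaces 11 → [1, 1, 9, 13, 13, 13, 16]
Longest non-decreasing subsequence has length 7, so deletions = 15 − 7 = 8.

8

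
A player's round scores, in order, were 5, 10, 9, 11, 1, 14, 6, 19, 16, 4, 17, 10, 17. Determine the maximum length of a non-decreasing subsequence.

Track the smallest tail for each achievable length (allowing ties):
5 → extends → [5]
10 → extends → [5, 10]
9 → replaces 10 → [5, 9]
11 → extends → [5, 9, 11]
1 → replaces 5 → [1, 9, 11]
14 → extends → [1, 9, 11, 14]
6 → replaces 9 → [1, 6, 11, 14]
19 → extends → [1, 6, 11, 14, 19]
16 → replaces 19 → [1, 6, 11, 14, 16]
4 → replaces 6 → [1, 4, 11, 14, 16]
17 → extends → [1, 4, 11, 14, 16, 17]
10 → replaces 11 → [1, 4, 10, 14, 16, 17]
17 → extends → [1, 4, 10, 14, 16, 17, 17]
Seven tails, so the longest non-decreasing subsequence has length 7 (e.g. 5, 10, 11, 14, 16, 17, 17).

7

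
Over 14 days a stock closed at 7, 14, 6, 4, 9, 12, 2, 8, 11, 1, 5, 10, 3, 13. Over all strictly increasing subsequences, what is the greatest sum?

Let S[i] be the best sum of a strictly increasing subsequence ending at i:
i:      1  2  3  4  5  6  7  8  9 10 11 12 13 14
a[i]:   7 14  6  4  9 12  2  8 11  1  5 10  3 13
S:      7 21  6  4 16 28  2 15 27  1  9 26  5 41
Maximum is 41 (e.g. 7 + 9 + 12 + 13).

41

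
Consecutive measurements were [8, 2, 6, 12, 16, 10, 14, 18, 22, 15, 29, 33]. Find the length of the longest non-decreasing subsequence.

8

Let dp[i] be the length of the longest such subsequence ending at index i:
i:      1  2  3  4  5  6  7  8  9 10 11 12
a[i]:   8  2  6 12 16 10 14 18 22 15 29 33
dp:     1  1  2  3  4  3  4  5  6  5  7  8
Maximum dp value is 8.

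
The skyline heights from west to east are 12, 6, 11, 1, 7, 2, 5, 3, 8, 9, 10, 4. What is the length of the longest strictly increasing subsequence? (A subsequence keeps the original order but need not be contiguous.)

Track the smallest tail for each achievable length (strict):
12 → extends → [12]
6 → replaces 12 → [6]
11 → extends → [6, 11]
1 → replaces 6 → [1, 11]
7 → replaces 11 → [1, 7]
2 → replaces 7 → [1, 2]
5 → extends → [1, 2, 5]
3 → replaces 5 → [1, 2, 3]
8 → extends → [1, 2, 3, 8]
9 → extends → [1, 2, 3, 8, 9]
10 → extends → [1, 2, 3, 8, 9, 10]
4 → replaces 8 → [1, 2, 3, 4, 9, 10]
Six tails, so the longest strictly increasing subsequence has length 6 (e.g. 1, 2, 5, 8, 9, 10).

6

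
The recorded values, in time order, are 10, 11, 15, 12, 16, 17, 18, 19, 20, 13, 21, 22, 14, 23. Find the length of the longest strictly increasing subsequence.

11

Track the smallest tail for each achievable length (strict):
10 → extends → [10]
11 → extends → [10, 11]
15 → extends → [10, 11, 15]
12 → replaces 15 → [10, 11, 12]
16 → extends → [10, 11, 12, 16]
17 → extends → [10, 11, 12, 16, 17]
18 → extends → [10, 11, 12, 16, 17, 18]
19 → extends → [10, 11, 12, 16, 17, 18, 19]
20 → extends → [10, 11, 12, 16, 17, 18, 19, 20]
13 → replaces 16 → [10, 11, 12, 13, 17, 18, 19, 20]
21 → extends → [10, 11, 12, 13, 17, 18, 19, 20, 21]
22 → extends → [10, 11, 12, 13, 17, 18, 19, 20, 21, 22]
14 → replaces 17 → [10, 11, 12, 13, 14, 18, 19, 20, 21, 22]
23 → extends → [10, 11, 12, 13, 14, 18, 19, 20, 21, 22, 23]
Eleven tails, so the longest strictly increasing subsequence has length 11 (e.g. 10, 11, 15, 16, 17, 18, 19, 20, 21, 22, 23).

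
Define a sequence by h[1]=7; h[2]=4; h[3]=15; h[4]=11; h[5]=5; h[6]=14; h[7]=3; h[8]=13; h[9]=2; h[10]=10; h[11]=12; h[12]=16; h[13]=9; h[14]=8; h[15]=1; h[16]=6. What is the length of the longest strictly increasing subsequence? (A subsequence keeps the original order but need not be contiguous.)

5

Track the smallest tail for each achievable length (strict):
7 → extends → [7]
4 → replaces 7 → [4]
15 → extends → [4, 15]
11 → replaces 15 → [4, 11]
5 → replaces 11 → [4, 5]
14 → extends → [4, 5, 14]
3 → replaces 4 → [3, 5, 14]
13 → replaces 14 → [3, 5, 13]
2 → replaces 3 → [2, 5, 13]
10 → replaces 13 → [2, 5, 10]
12 → extends → [2, 5, 10, 12]
16 → extends → [2, 5, 10, 12, 16]
9 → replaces 10 → [2, 5, 9, 12, 16]
8 → replaces 9 → [2, 5, 8, 12, 16]
1 → replaces 2 → [1, 5, 8, 12, 16]
6 → replaces 8 → [1, 5, 6, 12, 16]
Five tails, so the longest strictly increasing subsequence has length 5 (e.g. 4, 5, 10, 12, 16).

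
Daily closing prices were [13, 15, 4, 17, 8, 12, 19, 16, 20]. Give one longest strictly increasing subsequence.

13, 15, 17, 19, 20

Patience tails give the LIS length; then backtrack through the dp parents:
13 → extends → [13]
15 → extends → [13, 15]
4 → replaces 13 → [4, 15]
17 → extends → [4, 15, 17]
8 → replaces 15 → [4, 8, 17]
12 → replaces 17 → [4, 8, 12]
19 → extends → [4, 8, 12, 19]
16 → replaces 19 → [4, 8, 12, 16]
20 → extends → [4, 8, 12, 16, 20]
Length 5; one witness is 13, 15, 17, 19, 20.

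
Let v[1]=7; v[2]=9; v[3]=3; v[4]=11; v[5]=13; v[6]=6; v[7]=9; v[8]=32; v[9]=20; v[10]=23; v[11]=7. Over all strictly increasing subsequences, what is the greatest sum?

83

Let S[i] be the best sum of a strictly increasing subsequence ending at i:
i:      1  2  3  4  5  6  7  8  9 10 11
v[i]:   7  9  3 11 13  6  9 32 20 23  7
S:      7 16  3 27 40  9 18 72 60 83 16
Maximum is 83 (e.g. 7 + 9 + 11 + 13 + 20 + 23).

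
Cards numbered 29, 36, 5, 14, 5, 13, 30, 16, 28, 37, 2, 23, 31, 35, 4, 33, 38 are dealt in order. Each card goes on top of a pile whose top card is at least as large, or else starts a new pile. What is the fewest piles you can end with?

7

The minimum number of non-increasing subsequences covering a sequence equals the length of its longest strictly increasing subsequence.
LIS length is 7 (e.g. 5, 14, 16, 28, 31, 35, 38), so 7 piles are needed.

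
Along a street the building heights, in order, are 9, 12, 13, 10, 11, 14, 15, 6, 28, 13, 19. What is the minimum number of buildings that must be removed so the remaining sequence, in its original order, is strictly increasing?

Fewest deletions = n − (longest strictly increasing subsequence).
Patience tails:
9 → extends → [9]
12 → extends → [9, 12]
13 → extends → [9, 12, 13]
10 → replaces 12 → [9, 10, 13]
11 → replaces 13 → [9, 10, 11]
14 → extends → [9, 10, 11, 14]
15 → extends → [9, 10, 11, 14, 15]
6 → replaces 9 → [6, 10, 11, 14, 15]
28 → extends → [6, 10, 11, 14, 15, 28]
13 → replaces 14 → [6, 10, 11, 13, 15, 28]
19 → replaces 28 → [6, 10, 11, 13, 15, 19]
Longest strictly increasing subsequence has length 6, so deletions = 11 − 6 = 5.

5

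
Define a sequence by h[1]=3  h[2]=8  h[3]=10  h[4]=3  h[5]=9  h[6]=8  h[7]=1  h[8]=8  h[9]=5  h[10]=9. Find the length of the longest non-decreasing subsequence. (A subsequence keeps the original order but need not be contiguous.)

Let dp[i] be the length of the longest such subsequence ending at index i:
i:      1  2  3  4  5  6  7  8  9 10
h[i]:   3  8 10  3  9  8  1  8  5  9
dp:     1  2  3  2  3  3  1  4  3  5
Maximum dp value is 5.

5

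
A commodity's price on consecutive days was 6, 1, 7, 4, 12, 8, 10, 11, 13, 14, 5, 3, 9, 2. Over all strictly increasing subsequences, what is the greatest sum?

69

Let S[i] be the best sum of a strictly increasing subsequence ending at i:
i:      1  2  3  4  5  6  7  8  9 10 11 12 13 14
a[i]:   6  1  7  4 12  8 10 11 13 14  5  3  9  2
S:      6  1 13  5 25 21 31 42 55 69 10  4 30  3
Maximum is 69 (e.g. 6 + 7 + 8 + 10 + 11 + 13 + 14).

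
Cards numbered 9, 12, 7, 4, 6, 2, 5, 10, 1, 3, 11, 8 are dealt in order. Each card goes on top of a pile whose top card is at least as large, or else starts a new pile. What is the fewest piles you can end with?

4

Place each on the leftmost legal pile:
9 → new pile 1 (tops now [9])
12 → new pile 2 (tops now [9, 12])
7 → pile 1 (tops now [7, 12])
4 → pile 1 (tops now [4, 12])
6 → pile 2 (tops now [4, 6])
2 → pile 1 (tops now [2, 6])
5 → pile 2 (tops now [2, 5])
10 → new pile 3 (tops now [2, 5, 10])
1 → pile 1 (tops now [1, 5, 10])
3 → pile 2 (tops now [1, 3, 10])
11 → new pile 4 (tops now [1, 3, 10, 11])
8 → pile 3 (tops now [1, 3, 8, 11])
Four piles.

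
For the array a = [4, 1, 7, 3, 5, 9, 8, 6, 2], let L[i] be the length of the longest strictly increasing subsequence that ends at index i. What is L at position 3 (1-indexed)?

dp[i] = 1 + max{dp[j] : j<i, a[j]<a[i]} (or 1 if no such j):
i:     1 2 3 4 5 6 7 8 9
a[i]:  4 1 7 3 5 9 8 6 2
dp:    1 1 2 2 3 4 4 4 2
At index 3 the value is 2.

2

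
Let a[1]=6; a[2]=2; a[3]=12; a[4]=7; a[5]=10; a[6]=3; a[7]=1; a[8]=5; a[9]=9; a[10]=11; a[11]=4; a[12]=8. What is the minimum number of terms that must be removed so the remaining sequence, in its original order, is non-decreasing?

Fewest deletions = n − (longest non-decreasing subsequence).
Patience tails:
6 → extends → [6]
2 → replaces 6 → [2]
12 → extends → [2, 12]
7 → replaces 12 → [2, 7]
10 → extends → [2, 7, 10]
3 → replaces 7 → [2, 3, 10]
1 → replaces 2 → [1, 3, 10]
5 → replaces 10 → [1, 3, 5]
9 → extends → [1, 3, 5, 9]
11 → extends → [1, 3, 5, 9, 11]
4 → replaces 5 → [1, 3, 4, 9, 11]
8 → replaces 9 → [1, 3, 4, 8, 11]
Longest non-decreasing subsequence has length 5, so deletions = 12 − 5 = 7.

7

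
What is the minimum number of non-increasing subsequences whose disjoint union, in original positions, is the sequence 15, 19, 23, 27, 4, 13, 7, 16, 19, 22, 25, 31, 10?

7

The minimum number of non-increasing subsequences covering a sequence equals the length of its longest strictly increasing subsequence.
LIS length is 7 (e.g. 4, 13, 16, 19, 22, 25, 31), so 7 piles are needed.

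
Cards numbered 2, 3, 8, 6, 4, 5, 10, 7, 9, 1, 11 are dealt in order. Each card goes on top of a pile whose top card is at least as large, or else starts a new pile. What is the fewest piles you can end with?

The minimum number of non-increasing subsequences covering a sequence equals the length of its longest strictly increasing subsequence.
LIS length is 7 (e.g. 2, 3, 4, 5, 7, 9, 11), so 7 piles are needed.

7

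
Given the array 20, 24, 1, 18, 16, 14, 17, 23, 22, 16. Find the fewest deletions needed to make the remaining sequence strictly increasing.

6

Fewest deletions = n − (longest strictly increasing subsequence).
Patience tails:
20 → extends → [20]
24 → extends → [20, 24]
1 → replaces 20 → [1, 24]
18 → replaces 24 → [1, 18]
16 → replaces 18 → [1, 16]
14 → replaces 16 → [1, 14]
17 → extends → [1, 14, 17]
23 → extends → [1, 14, 17, 23]
22 → replaces 23 → [1, 14, 17, 22]
16 → replaces 17 → [1, 14, 16, 22]
Longest strictly increasing subsequence has length 4, so deletions = 10 − 4 = 6.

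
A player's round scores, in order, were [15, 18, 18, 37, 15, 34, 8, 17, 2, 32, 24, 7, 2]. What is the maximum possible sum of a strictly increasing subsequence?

70

Let S[i] be the best sum of a strictly increasing subsequence ending at i:
i:      1  2  3  4  5  6  7  8  9 10 11 12 13
a[i]:  15 18 18 37 15 34  8 17  2 32 24  7  2
S:     15 33 33 70 15 67  8 32  2 65 57  9  2
Maximum is 70 (e.g. 15 + 18 + 37).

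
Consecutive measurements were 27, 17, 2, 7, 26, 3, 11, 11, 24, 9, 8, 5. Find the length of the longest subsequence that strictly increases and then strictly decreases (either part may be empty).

inc[i] = longest strictly increasing subsequence ending at i; dec[i] = longest strictly decreasing subsequence starting at i:
i:      1  2  3  4  5  6  7  8  9 10 11 12
a[i]:  27 17  2  7 26  3 11 11 24  9  8  5
inc:    1  1  1  2  3  2  3  3  4  3  3  3
dec:    6  5  1  2  5  1  4  4  4  3  2  1
Best peak at i=5 (value 26): inc=3, dec=5, length 3+5−1 = 7.

7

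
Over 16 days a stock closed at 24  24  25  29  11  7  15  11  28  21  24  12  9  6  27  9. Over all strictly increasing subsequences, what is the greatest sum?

Let S[i] be the best sum of a strictly increasing subsequence ending at i:
i:      1  2  3  4  5  6  7  8  9 10 11 12 13 14 15 16
a[i]:  24 24 25 29 11  7 15 11 28 21 24 12  9  6 27  9
S:     24 24 49 78 11  7 26 18 77 47 71 30 16  6 98 16
Maximum is 98 (e.g. 11 + 15 + 21 + 24 + 27).

98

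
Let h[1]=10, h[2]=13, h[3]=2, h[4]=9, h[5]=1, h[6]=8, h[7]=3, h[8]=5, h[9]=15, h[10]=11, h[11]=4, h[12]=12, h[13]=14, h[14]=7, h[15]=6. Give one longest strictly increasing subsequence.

2, 3, 5, 11, 12, 14

Patience tails give the LIS length; then backtrack through the dp parents:
10 → extends → [10]
13 → extends → [10, 13]
2 → replaces 10 → [2, 13]
9 → replaces 13 → [2, 9]
1 → replaces 2 → [1, 9]
8 → replaces 9 → [1, 8]
3 → replaces 8 → [1, 3]
5 → extends → [1, 3, 5]
15 → extends → [1, 3, 5, 15]
11 → replaces 15 → [1, 3, 5, 11]
4 → replaces 5 → [1, 3, 4, 11]
12 → extends → [1, 3, 4, 11, 12]
14 → extends → [1, 3, 4, 11, 12, 14]
7 → replaces 11 → [1, 3, 4, 7, 12, 14]
6 → replaces 7 → [1, 3, 4, 6, 12, 14]
Length 6; one witness is 2, 3, 5, 11, 12, 14.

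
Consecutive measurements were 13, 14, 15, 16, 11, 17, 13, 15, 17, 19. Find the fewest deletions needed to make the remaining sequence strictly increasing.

4

Fewest deletions = n − (longest strictly increasing subsequence).
i:      1  2  3  4  5  6  7  8  9 10
a[i]:  13 14 15 16 11 17 13 15 17 19
dp:     1  2  3  4  1  5  2  3  5  6
max dp = 6, so deletions = 10 − 6 = 4.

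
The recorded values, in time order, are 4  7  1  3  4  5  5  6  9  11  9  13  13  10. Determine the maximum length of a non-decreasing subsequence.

10

Let dp[i] be the length of the longest such subsequence ending at index i:
i:      1  2  3  4  5  6  7  8  9 10 11 12 13 14
a[i]:   4  7  1  3  4  5  5  6  9 11  9 13 13 10
dp:     1  2  1  2  3  4  5  6  7  8  8  9 10  9
Maximum dp value is 10.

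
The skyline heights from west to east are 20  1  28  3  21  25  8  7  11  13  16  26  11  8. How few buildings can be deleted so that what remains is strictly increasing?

7

Fewest deletions = n − (longest strictly increasing subsequence).
i:      1  2  3  4  5  6  7  8  9 10 11 12 13 14
a[i]:  20  1 28  3 21 25  8  7 11 13 16 26 11  8
dp:     1  1  2  2  3  4  3  3  4  5  6  7  4  4
max dp = 7, so deletions = 14 − 7 = 7.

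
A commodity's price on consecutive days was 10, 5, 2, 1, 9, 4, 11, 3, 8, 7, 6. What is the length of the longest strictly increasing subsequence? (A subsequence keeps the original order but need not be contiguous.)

3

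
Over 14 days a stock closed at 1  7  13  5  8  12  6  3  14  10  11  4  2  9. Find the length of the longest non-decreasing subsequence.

Track the smallest tail for each achievable length (allowing ties):
1 → extends → [1]
7 → extends → [1, 7]
13 → extends → [1, 7, 13]
5 → replaces 7 → [1, 5, 13]
8 → replaces 13 → [1, 5, 8]
12 → extends → [1, 5, 8, 12]
6 → replaces 8 → [1, 5, 6, 12]
3 → replaces 5 → [1, 3, 6, 12]
14 → extends → [1, 3, 6, 12, 14]
10 → replaces 12 → [1, 3, 6, 10, 14]
11 → replaces 14 → [1, 3, 6, 10, 11]
4 → replaces 6 → [1, 3, 4, 10, 11]
2 → replaces 3 → [1, 2, 4, 10, 11]
9 → replaces 10 → [1, 2, 4, 9, 11]
Five tails, so the longest non-decreasing subsequence has length 5 (e.g. 1, 7, 8, 12, 14).

5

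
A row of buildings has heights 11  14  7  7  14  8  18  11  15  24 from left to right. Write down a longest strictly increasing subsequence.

Patience tails give the LIS length; then backtrack through the dp parents:
11 → extends → [11]
14 → extends → [11, 14]
7 → replaces 11 → [7, 14]
7 → already a tail → [7, 14]
14 → already a tail → [7, 14]
8 → replaces 14 → [7, 8]
18 → extends → [7, 8, 18]
11 → replaces 18 → [7, 8, 11]
15 → extends → [7, 8, 11, 15]
24 → extends → [7, 8, 11, 15, 24]
Length 5; one witness is 7, 8, 11, 15, 24.

7, 8, 11, 15, 24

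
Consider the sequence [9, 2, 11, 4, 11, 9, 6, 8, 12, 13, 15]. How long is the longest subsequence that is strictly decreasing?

3

Let dp[i] be the longest strictly decreasing subsequence ending at i:
i:      1  2  3  4  5  6  7  8  9 10 11
a[i]:   9  2 11  4 11  9  6  8 12 13 15
dp:     1  2  1  2  1  2  3  3  1  1  1
Maximum is 3.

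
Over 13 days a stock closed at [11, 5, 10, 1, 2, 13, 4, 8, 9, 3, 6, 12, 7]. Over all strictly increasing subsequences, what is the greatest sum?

Let S[i] be the best sum of a strictly increasing subsequence ending at i:
i:      1  2  3  4  5  6  7  8  9 10 11 12 13
a[i]:  11  5 10  1  2 13  4  8  9  3  6 12  7
S:     11  5 15  1  3 28  7 15 24  6 13 36 20
Maximum is 36 (e.g. 1 + 2 + 4 + 8 + 9 + 12).

36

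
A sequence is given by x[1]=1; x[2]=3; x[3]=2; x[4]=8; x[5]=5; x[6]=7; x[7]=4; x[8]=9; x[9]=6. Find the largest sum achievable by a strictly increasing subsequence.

Let S[i] be the best sum of a strictly increasing subsequence ending at i:
i:      1  2  3  4  5  6  7  8  9
x[i]:   1  3  2  8  5  7  4  9  6
S:      1  4  3 12  9 16  8 25 15
Maximum is 25 (e.g. 1 + 3 + 5 + 7 + 9).

25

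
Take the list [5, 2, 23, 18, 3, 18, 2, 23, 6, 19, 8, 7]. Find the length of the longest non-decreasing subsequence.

4

Track the smallest tail for each achievable length (allowing ties):
5 → extends → [5]
2 → replaces 5 → [2]
23 → extends → [2, 23]
18 → replaces 23 → [2, 18]
3 → replaces 18 → [2, 3]
18 → extends → [2, 3, 18]
2 → replaces 3 → [2, 2, 18]
23 → extends → [2, 2, 18, 23]
6 → replaces 18 → [2, 2, 6, 23]
19 → replaces 23 → [2, 2, 6, 19]
8 → replaces 19 → [2, 2, 6, 8]
7 → replaces 8 → [2, 2, 6, 7]
Four tails, so the longest non-decreasing subsequence has length 4 (e.g. 5, 18, 18, 23).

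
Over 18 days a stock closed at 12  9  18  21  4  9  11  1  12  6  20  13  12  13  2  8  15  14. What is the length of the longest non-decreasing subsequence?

Let dp[i] be the length of the longest such subsequence ending at index i:
i:      1  2  3  4  5  6  7  8  9 10 11 12 13 14 15 16 17 18
a[i]:  12  9 18 21  4  9 11  1 12  6 20 13 12 13  2  8 15 14
dp:     1  1  2  3  1  2  3  1  4  2  5  5  5  6  2  3  7  7
Maximum dp value is 7.

7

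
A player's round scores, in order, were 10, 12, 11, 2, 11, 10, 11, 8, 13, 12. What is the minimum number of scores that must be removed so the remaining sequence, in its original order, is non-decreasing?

Fewest deletions = n − (longest non-decreasing subsequence).
i:      1  2  3  4  5  6  7  8  9 10
a[i]:  10 12 11  2 11 10 11  8 13 12
dp:     1  2  2  1  3  2  4  2  5  5
max dp = 5, so deletions = 10 − 5 = 5.

5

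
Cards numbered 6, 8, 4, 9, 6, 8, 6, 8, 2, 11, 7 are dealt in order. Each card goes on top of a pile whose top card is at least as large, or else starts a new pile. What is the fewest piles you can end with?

The minimum number of non-increasing subsequences covering a sequence equals the length of its longest strictly increasing subsequence.
LIS length is 4 (e.g. 6, 8, 9, 11), so 4 piles are needed.

4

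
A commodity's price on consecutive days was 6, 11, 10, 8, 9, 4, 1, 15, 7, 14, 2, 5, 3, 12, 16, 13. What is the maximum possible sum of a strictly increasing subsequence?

54

Let S[i] be the best sum of a strictly increasing subsequence ending at i:
i:      1  2  3  4  5  6  7  8  9 10 11 12 13 14 15 16
a[i]:   6 11 10  8  9  4  1 15  7 14  2  5  3 12 16 13
S:      6 17 16 14 23  4  1 38 13 37  3  9  6 35 54 48
Maximum is 54 (e.g. 6 + 8 + 9 + 15 + 16).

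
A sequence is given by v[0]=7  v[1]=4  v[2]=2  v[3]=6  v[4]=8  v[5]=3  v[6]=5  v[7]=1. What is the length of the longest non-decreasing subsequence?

3

Track the smallest tail for each achievable length (allowing ties):
7 → extends → [7]
4 → replaces 7 → [4]
2 → replaces 4 → [2]
6 → extends → [2, 6]
8 → extends → [2, 6, 8]
3 → replaces 6 → [2, 3, 8]
5 → replaces 8 → [2, 3, 5]
1 → replaces 2 → [1, 3, 5]
Three tails, so the longest non-decreasing subsequence has length 3 (e.g. 4, 6, 8).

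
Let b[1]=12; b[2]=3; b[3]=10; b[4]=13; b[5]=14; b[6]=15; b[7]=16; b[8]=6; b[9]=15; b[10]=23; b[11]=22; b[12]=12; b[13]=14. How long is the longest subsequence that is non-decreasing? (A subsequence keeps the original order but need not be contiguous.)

Track the smallest tail for each achievable length (allowing ties):
12 → extends → [12]
3 → replaces 12 → [3]
10 → extends → [3, 10]
13 → extends → [3, 10, 13]
14 → extends → [3, 10, 13, 14]
15 → extends → [3, 10, 13, 14, 15]
16 → extends → [3, 10, 13, 14, 15, 16]
6 → replaces 10 → [3, 6, 13, 14, 15, 16]
15 → replaces 16 → [3, 6, 13, 14, 15, 15]
23 → extends → [3, 6, 13, 14, 15, 15, 23]
22 → replaces 23 → [3, 6, 13, 14, 15, 15, 22]
12 → replaces 13 → [3, 6, 12, 14, 15, 15, 22]
14 → replaces 15 → [3, 6, 12, 14, 14, 15, 22]
Seven tails, so the longest non-decreasing subsequence has length 7 (e.g. 3, 10, 13, 14, 15, 16, 23).

7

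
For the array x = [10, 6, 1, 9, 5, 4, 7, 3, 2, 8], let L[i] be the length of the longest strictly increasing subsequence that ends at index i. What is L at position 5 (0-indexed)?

2

dp[i] = 1 + max{dp[j] : j<i, x[j]<x[i]} (or 1 if no such j):
i:      0  1  2  3  4  5  6  7  8  9
x[i]:  10  6  1  9  5  4  7  3  2  8
dp:     1  1  1  2  2  2  3  2  2  4
At index 5 the value is 2.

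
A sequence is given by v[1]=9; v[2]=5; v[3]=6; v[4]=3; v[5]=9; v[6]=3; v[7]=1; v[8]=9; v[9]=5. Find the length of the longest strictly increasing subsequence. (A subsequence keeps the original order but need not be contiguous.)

3

Track the smallest tail for each achievable length (strict):
9 → extends → [9]
5 → replaces 9 → [5]
6 → extends → [5, 6]
3 → replaces 5 → [3, 6]
9 → extends → [3, 6, 9]
3 → already a tail → [3, 6, 9]
1 → replaces 3 → [1, 6, 9]
9 → already a tail → [1, 6, 9]
5 → replaces 6 → [1, 5, 9]
Three tails, so the longest strictly increasing subsequence has length 3 (e.g. 5, 6, 9).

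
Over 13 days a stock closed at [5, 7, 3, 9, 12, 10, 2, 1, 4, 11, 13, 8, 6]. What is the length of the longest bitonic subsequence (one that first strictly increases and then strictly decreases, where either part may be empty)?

inc[i] = longest strictly increasing subsequence ending at i; dec[i] = longest strictly decreasing subsequence starting at i:
i:      1  2  3  4  5  6  7  8  9 10 11 12 13
a[i]:   5  7  3  9 12 10  2  1  4 11 13  8  6
inc:    1  2  1  3  4  4  1  1  2  5  6  3  3
dec:    4  4  3  3  4  3  2  1  1  3  3  2  1
Best peak at i=11 (value 13): inc=6, dec=3, length 6+3−1 = 8.

8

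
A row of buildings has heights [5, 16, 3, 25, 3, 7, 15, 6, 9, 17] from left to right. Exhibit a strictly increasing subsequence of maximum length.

5, 7, 15, 17

Patience tails give the LIS length; then backtrack through the dp parents:
5 → extends → [5]
16 → extends → [5, 16]
3 → replaces 5 → [3, 16]
25 → extends → [3, 16, 25]
3 → already a tail → [3, 16, 25]
7 → replaces 16 → [3, 7, 25]
15 → replaces 25 → [3, 7, 15]
6 → replaces 7 → [3, 6, 15]
9 → replaces 15 → [3, 6, 9]
17 → extends → [3, 6, 9, 17]
Length 4; one witness is 5, 7, 15, 17.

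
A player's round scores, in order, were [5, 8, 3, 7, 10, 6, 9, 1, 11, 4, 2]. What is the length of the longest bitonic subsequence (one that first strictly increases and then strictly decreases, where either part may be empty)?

inc[i] = longest strictly increasing subsequence ending at i; dec[i] = longest strictly decreasing subsequence starting at i:
i:      1  2  3  4  5  6  7  8  9 10 11
a[i]:   5  8  3  7 10  6  9  1 11  4  2
inc:    1  2  1  2  3  2  3  1  4  2  2
dec:    3  5  2  4  4  3  3  1  3  2  1
Best peak at i=2 (value 8): inc=2, dec=5, length 2+5−1 = 6.

6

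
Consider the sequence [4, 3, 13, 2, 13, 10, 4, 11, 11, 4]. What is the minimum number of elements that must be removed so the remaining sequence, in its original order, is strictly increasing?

7

Fewest deletions = n − (longest strictly increasing subsequence).
i:      1  2  3  4  5  6  7  8  9 10
a[i]:   4  3 13  2 13 10  4 11 11  4
dp:     1  1  2  1  2  2  2  3  3  2
max dp = 3, so deletions = 10 − 3 = 7.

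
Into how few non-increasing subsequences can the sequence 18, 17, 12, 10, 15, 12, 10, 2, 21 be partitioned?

3

Place each on the leftmost legal pile:
18 → new pile 1 (tops now [18])
17 → pile 1 (tops now [17])
12 → pile 1 (tops now [12])
10 → pile 1 (tops now [10])
15 → new pile 2 (tops now [10, 15])
12 → pile 2 (tops now [10, 12])
10 → pile 1 (tops now [10, 12])
2 → pile 1 (tops now [2, 12])
21 → new pile 3 (tops now [2, 12, 21])
Three piles.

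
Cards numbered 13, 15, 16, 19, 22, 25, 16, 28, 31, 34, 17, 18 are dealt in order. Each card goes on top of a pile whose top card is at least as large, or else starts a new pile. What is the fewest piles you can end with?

9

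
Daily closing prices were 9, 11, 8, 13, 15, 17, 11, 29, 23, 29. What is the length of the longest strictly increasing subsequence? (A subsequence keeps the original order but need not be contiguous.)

7

Track the smallest tail for each achievable length (strict):
9 → extends → [9]
11 → extends → [9, 11]
8 → replaces 9 → [8, 11]
13 → extends → [8, 11, 13]
15 → extends → [8, 11, 13, 15]
17 → extends → [8, 11, 13, 15, 17]
11 → already a tail → [8, 11, 13, 15, 17]
29 → extends → [8, 11, 13, 15, 17, 29]
23 → replaces 29 → [8, 11, 13, 15, 17, 23]
29 → extends → [8, 11, 13, 15, 17, 23, 29]
Seven tails, so the longest strictly increasing subsequence has length 7 (e.g. 9, 11, 13, 15, 17, 23, 29).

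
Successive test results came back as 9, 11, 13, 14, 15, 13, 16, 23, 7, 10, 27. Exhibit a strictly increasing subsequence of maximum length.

9, 11, 13, 14, 15, 16, 23, 27

Patience tails give the LIS length; then backtrack through the dp parents:
9 → extends → [9]
11 → extends → [9, 11]
13 → extends → [9, 11, 13]
14 → extends → [9, 11, 13, 14]
15 → extends → [9, 11, 13, 14, 15]
13 → already a tail → [9, 11, 13, 14, 15]
16 → extends → [9, 11, 13, 14, 15, 16]
23 → extends → [9, 11, 13, 14, 15, 16, 23]
7 → replaces 9 → [7, 11, 13, 14, 15, 16, 23]
10 → replaces 11 → [7, 10, 13, 14, 15, 16, 23]
27 → extends → [7, 10, 13, 14, 15, 16, 23, 27]
Length 8; one witness is 9, 11, 13, 14, 15, 16, 23, 27.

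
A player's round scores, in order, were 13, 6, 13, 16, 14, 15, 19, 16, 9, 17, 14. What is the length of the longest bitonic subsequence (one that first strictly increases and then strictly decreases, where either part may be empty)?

7

inc[i] = longest strictly increasing subsequence ending at i; dec[i] = longest strictly decreasing subsequence starting at i:
i:      1  2  3  4  5  6  7  8  9 10 11
a[i]:  13  6 13 16 14 15 19 16  9 17 14
inc:    1  1  2  3  3  4  5  5  2  6  3
dec:    2  1  2  3  2  2  3  2  1  2  1
Best peak at i=7 (value 19): inc=5, dec=3, length 5+3−1 = 7.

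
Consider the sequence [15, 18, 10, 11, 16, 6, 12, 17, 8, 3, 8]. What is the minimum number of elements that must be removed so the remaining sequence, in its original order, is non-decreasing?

7

Fewest deletions = n − (longest non-decreasing subsequence).
Patience tails:
15 → extends → [15]
18 → extends → [15, 18]
10 → replaces 15 → [10, 18]
11 → replaces 18 → [10, 11]
16 → extends → [10, 11, 16]
6 → replaces 10 → [6, 11, 16]
12 → replaces 16 → [6, 11, 12]
17 → extends → [6, 11, 12, 17]
8 → replaces 11 → [6, 8, 12, 17]
3 → replaces 6 → [3, 8, 12, 17]
8 → replaces 12 → [3, 8, 8, 17]
Longest non-decreasing subsequence has length 4, so deletions = 11 − 4 = 7.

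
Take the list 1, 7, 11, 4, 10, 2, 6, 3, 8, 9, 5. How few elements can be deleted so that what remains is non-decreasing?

6

Fewest deletions = n − (longest non-decreasing subsequence).
Patience tails:
1 → extends → [1]
7 → extends → [1, 7]
11 → extends → [1, 7, 11]
4 → replaces 7 → [1, 4, 11]
10 → replaces 11 → [1, 4, 10]
2 → replaces 4 → [1, 2, 10]
6 → replaces 10 → [1, 2, 6]
3 → replaces 6 → [1, 2, 3]
8 → extends → [1, 2, 3, 8]
9 → extends → [1, 2, 3, 8, 9]
5 → replaces 8 → [1, 2, 3, 5, 9]
Longest non-decreasing subsequence has length 5, so deletions = 11 − 5 = 6.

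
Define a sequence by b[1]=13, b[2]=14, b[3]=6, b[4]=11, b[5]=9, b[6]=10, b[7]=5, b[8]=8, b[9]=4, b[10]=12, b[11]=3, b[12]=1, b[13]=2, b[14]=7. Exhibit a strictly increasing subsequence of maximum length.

6, 9, 10, 12

Patience tails give the LIS length; then backtrack through the dp parents:
13 → extends → [13]
14 → extends → [13, 14]
6 → replaces 13 → [6, 14]
11 → replaces 14 → [6, 11]
9 → replaces 11 → [6, 9]
10 → extends → [6, 9, 10]
5 → replaces 6 → [5, 9, 10]
8 → replaces 9 → [5, 8, 10]
4 → replaces 5 → [4, 8, 10]
12 → extends → [4, 8, 10, 12]
3 → replaces 4 → [3, 8, 10, 12]
1 → replaces 3 → [1, 8, 10, 12]
2 → replaces 8 → [1, 2, 10, 12]
7 → replaces 10 → [1, 2, 7, 12]
Length 4; one witness is 6, 9, 10, 12.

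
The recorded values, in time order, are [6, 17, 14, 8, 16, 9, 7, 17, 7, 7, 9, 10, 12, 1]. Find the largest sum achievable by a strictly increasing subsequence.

Let S[i] be the best sum of a strictly increasing subsequence ending at i:
i:      1  2  3  4  5  6  7  8  9 10 11 12 13 14
a[i]:   6 17 14  8 16  9  7 17  7  7  9 10 12  1
S:      6 23 20 14 36 23 13 53 13 13 23 33 45  1
Maximum is 53 (e.g. 6 + 14 + 16 + 17).

53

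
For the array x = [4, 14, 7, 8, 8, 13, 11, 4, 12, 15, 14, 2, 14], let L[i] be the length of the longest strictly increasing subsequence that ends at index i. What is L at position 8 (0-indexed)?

5

dp[i] = 1 + max{dp[j] : j<i, x[j]<x[i]} (or 1 if no such j):
i:      0  1  2  3  4  5  6  7  8  9 10 11 12
x[i]:   4 14  7  8  8 13 11  4 12 15 14  2 14
dp:     1  2  2  3  3  4  4  1  5  6  6  1  6
At index 8 the value is 5.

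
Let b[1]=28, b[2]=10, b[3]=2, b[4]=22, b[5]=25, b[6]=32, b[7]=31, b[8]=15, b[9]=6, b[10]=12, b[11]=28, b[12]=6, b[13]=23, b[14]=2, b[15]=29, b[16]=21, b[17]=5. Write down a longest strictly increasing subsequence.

Patience tails give the LIS length; then backtrack through the dp parents:
28 → extends → [28]
10 → replaces 28 → [10]
2 → replaces 10 → [2]
22 → extends → [2, 22]
25 → extends → [2, 22, 25]
32 → extends → [2, 22, 25, 32]
31 → replaces 32 → [2, 22, 25, 31]
15 → replaces 22 → [2, 15, 25, 31]
6 → replaces 15 → [2, 6, 25, 31]
12 → replaces 25 → [2, 6, 12, 31]
28 → replaces 31 → [2, 6, 12, 28]
6 → already a tail → [2, 6, 12, 28]
23 → replaces 28 → [2, 6, 12, 23]
2 → already a tail → [2, 6, 12, 23]
29 → extends → [2, 6, 12, 23, 29]
21 → replaces 23 → [2, 6, 12, 21, 29]
5 → replaces 6 → [2, 5, 12, 21, 29]
Length 5; one witness is 10, 22, 25, 28, 29.

10, 22, 25, 28, 29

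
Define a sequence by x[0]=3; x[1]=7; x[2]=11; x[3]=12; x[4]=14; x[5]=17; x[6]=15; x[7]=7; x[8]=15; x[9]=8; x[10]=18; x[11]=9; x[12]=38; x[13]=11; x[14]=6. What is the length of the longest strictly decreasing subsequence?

Let dp[i] be the longest strictly decreasing subsequence ending at i:
i:      0  1  2  3  4  5  6  7  8  9 10 11 12 13 14
x[i]:   3  7 11 12 14 17 15  7 15  8 18  9 38 11  6
dp:     1  1  1  1  1  1  2  3  2  3  1  3  1  3  4
Maximum is 4.

4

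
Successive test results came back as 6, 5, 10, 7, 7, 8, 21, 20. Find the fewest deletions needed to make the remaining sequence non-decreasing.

Fewest deletions = n − (longest non-decreasing subsequence).
i:      1  2  3  4  5  6  7  8
a[i]:   6  5 10  7  7  8 21 20
dp:     1  1  2  2  3  4  5  5
max dp = 5, so deletions = 8 − 5 = 3.

3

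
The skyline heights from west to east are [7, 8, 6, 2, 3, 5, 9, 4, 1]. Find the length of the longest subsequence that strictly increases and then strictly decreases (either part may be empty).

6

inc[i] = longest strictly increasing subsequence ending at i; dec[i] = longest strictly decreasing subsequence starting at i:
i:     1 2 3 4 5 6 7 8 9
a[i]:  7 8 6 2 3 5 9 4 1
inc:   1 2 1 1 2 3 4 3 1
dec:   5 5 4 2 2 3 3 2 1
Best peak at i=2 (value 8): inc=2, dec=5, length 2+5−1 = 6.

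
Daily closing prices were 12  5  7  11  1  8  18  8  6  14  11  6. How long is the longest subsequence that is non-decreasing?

5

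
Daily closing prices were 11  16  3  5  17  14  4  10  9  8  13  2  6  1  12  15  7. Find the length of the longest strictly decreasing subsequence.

7

Let dp[i] be the longest strictly decreasing subsequence ending at i:
i:      1  2  3  4  5  6  7  8  9 10 11 12 13 14 15 16 17
a[i]:  11 16  3  5 17 14  4 10  9  8 13  2  6  1 12 15  7
dp:     1  1  2  2  1  2  3  3  4  5  3  6  6  7  4  2  6
Maximum is 7.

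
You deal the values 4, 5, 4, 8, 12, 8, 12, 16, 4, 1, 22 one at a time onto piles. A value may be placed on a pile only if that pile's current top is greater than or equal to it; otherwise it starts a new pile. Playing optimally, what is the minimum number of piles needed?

Place each on the leftmost legal pile:
4 → new pile 1 (tops now [4])
5 → new pile 2 (tops now [4, 5])
4 → pile 1 (tops now [4, 5])
8 → new pile 3 (tops now [4, 5, 8])
12 → new pile 4 (tops now [4, 5, 8, 12])
8 → pile 3 (tops now [4, 5, 8, 12])
12 → pile 4 (tops now [4, 5, 8, 12])
16 → new pile 5 (tops now [4, 5, 8, 12, 16])
4 → pile 1 (tops now [4, 5, 8, 12, 16])
1 → pile 1 (tops now [1, 5, 8, 12, 16])
22 → new pile 6 (tops now [1, 5, 8, 12, 16, 22])
Six piles.

6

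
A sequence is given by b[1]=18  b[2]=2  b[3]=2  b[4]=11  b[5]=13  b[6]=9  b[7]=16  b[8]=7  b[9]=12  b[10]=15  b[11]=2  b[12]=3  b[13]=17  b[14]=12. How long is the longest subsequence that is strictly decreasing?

Let dp[i] be the longest strictly decreasing subsequence ending at i:
i:      1  2  3  4  5  6  7  8  9 10 11 12 13 14
b[i]:  18  2  2 11 13  9 16  7 12 15  2  3 17 12
dp:     1  2  2  2  2  3  2  4  3  3  5  5  2  4
Maximum is 5.

5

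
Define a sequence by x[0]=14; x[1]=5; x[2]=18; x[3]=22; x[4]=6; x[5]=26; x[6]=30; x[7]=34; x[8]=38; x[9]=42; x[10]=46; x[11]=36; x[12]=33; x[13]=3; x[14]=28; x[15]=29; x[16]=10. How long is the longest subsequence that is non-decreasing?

Let dp[i] be the length of the longest such subsequence ending at index i:
i:      0  1  2  3  4  5  6  7  8  9 10 11 12 13 14 15 16
x[i]:  14  5 18 22  6 26 30 34 38 42 46 36 33  3 28 29 10
dp:     1  1  2  3  2  4  5  6  7  8  9  7  6  1  5  6  3
Maximum dp value is 9.

9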